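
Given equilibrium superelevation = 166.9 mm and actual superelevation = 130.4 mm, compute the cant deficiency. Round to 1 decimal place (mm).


Cant deficiency = equilibrium cant - actual cant
CD = 166.9 - 130.4
CD = 36.5 mm

36.5


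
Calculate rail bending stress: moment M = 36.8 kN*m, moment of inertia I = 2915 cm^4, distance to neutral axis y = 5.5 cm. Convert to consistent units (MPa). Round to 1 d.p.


Convert units:
M = 36.8 kN*m = 36800000 N*mm
y = 5.5 cm = 55 mm
I = 2915 cm^4 = 29150000 mm^4
sigma = 36800000 * 55 / 29150000
sigma = 69.4 MPa

69.4


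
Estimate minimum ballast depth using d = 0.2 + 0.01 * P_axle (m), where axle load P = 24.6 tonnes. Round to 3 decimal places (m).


d = 0.2 + 0.01 * 24.6
d = 0.2 + 0.246
d = 0.446 m

0.446


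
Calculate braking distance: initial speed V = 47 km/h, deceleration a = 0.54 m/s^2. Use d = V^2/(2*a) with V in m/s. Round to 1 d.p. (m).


Convert speed: V = 47 / 3.6 = 13.0556 m/s
V^2 = 170.4475
d = 170.4475 / (2 * 0.54)
d = 170.4475 / 1.08
d = 157.8 m

157.8


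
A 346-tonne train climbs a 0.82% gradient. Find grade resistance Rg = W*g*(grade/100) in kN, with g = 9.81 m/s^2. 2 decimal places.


Rg = W * 9.81 * grade / 100
Rg = 346 * 9.81 * 0.82 / 100
Rg = 3394.26 * 0.0082
Rg = 27.83 kN

27.83


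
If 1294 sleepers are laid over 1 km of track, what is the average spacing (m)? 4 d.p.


Spacing = 1000 m / number of sleepers
Spacing = 1000 / 1294
Spacing = 0.7728 m

0.7728


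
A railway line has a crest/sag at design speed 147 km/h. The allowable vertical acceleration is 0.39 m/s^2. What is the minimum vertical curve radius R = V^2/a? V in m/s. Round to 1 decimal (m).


Convert speed: V = 147 / 3.6 = 40.8333 m/s
V^2 = 1667.3611 m^2/s^2
R_v = 1667.3611 / 0.39
R_v = 4275.3 m

4275.3


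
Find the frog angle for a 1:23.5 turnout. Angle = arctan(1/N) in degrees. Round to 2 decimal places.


1/N = 1/23.5 = 0.042553
angle = arctan(0.042553) = 0.042528 rad
angle = 0.042528 * 180/pi = 2.44 degrees

2.44


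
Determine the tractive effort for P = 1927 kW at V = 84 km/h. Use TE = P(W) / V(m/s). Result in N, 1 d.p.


Convert: P = 1927 kW = 1927000 W
V = 84 / 3.6 = 23.3333 m/s
TE = 1927000 / 23.3333
TE = 82585.7 N

82585.7


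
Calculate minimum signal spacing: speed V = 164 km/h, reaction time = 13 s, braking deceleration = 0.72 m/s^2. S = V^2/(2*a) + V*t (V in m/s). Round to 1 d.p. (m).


V = 164 / 3.6 = 45.5556 m/s
Braking distance = 45.5556^2 / (2*0.72) = 1441.1866 m
Sighting distance = 45.5556 * 13 = 592.2222 m
S = 1441.1866 + 592.2222 = 2033.4 m

2033.4


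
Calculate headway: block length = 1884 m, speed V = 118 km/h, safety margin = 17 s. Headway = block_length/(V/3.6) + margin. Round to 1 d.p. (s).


V = 118 / 3.6 = 32.7778 m/s
Block traversal time = 1884 / 32.7778 = 57.478 s
Headway = 57.478 + 17
Headway = 74.5 s

74.5


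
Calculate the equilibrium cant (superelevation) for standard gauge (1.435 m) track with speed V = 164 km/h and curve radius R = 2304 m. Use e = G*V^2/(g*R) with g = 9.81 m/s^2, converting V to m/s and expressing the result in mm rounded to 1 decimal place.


Convert speed: V = 164 / 3.6 = 45.5556 m/s
Apply formula: e = 1.435 * 45.5556^2 / (9.81 * 2304)
e = 1.435 * 2075.3086 / 22602.24
e = 0.13176 m = 131.8 mm

131.8


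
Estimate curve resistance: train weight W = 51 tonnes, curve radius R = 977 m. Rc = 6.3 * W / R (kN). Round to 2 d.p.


Rc = 6.3 * W / R
Rc = 6.3 * 51 / 977
Rc = 321.3 / 977
Rc = 0.33 kN

0.33


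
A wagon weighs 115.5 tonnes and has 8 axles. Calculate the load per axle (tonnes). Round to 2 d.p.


Load per axle = total weight / number of axles
Load = 115.5 / 8
Load = 14.44 tonnes

14.44


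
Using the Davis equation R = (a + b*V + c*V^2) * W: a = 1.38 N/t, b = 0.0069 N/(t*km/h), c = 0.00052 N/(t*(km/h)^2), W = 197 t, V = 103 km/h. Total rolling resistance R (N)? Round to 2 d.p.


b*V = 0.0069 * 103 = 0.7107
c*V^2 = 0.00052 * 10609 = 5.51668
R_per_t = 1.38 + 0.7107 + 5.51668 = 7.60738 N/t
R_total = 7.60738 * 197 = 1498.65 N

1498.65


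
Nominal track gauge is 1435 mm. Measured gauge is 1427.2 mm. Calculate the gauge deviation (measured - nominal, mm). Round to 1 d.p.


Deviation = measured - nominal
Deviation = 1427.2 - 1435
Deviation = -7.8 mm

-7.8


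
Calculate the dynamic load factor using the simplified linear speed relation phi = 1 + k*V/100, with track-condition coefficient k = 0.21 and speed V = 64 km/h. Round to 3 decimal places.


phi = 1 + k * V / 100
phi = 1 + 0.21 * 64 / 100
phi = 1 + 0.1344
phi = 1.134

1.134


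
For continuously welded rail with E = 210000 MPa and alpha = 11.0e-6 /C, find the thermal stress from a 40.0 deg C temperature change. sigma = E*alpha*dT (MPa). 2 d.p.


sigma = E * alpha * dT
sigma = 210000 * 11.0e-6 * 40.0
sigma = 2.31 * 40.0
sigma = 92.40 MPa

92.40


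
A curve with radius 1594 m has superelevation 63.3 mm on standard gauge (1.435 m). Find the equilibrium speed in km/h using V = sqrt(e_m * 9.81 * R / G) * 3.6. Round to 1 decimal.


Convert cant: e = 63.3 mm = 0.0633 m
V_ms = sqrt(0.0633 * 9.81 * 1594 / 1.435)
V_ms = sqrt(689.777674) = 26.2636 m/s
V = 26.2636 * 3.6 = 94.5 km/h

94.5


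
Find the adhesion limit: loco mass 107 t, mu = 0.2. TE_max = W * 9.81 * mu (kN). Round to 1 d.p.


TE_max = W * g * mu
TE_max = 107 * 9.81 * 0.2
TE_max = 1049.67 * 0.2
TE_max = 209.9 kN

209.9


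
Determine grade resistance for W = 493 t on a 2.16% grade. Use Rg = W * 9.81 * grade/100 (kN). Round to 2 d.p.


Rg = W * 9.81 * grade / 100
Rg = 493 * 9.81 * 2.16 / 100
Rg = 4836.33 * 0.0216
Rg = 104.46 kN

104.46


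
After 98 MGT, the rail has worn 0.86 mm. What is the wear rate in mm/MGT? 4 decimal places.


Wear rate = total wear / cumulative tonnage
Rate = 0.86 / 98
Rate = 0.0088 mm/MGT

0.0088


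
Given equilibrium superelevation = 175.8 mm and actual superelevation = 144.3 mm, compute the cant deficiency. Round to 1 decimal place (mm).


Cant deficiency = equilibrium cant - actual cant
CD = 175.8 - 144.3
CD = 31.5 mm

31.5


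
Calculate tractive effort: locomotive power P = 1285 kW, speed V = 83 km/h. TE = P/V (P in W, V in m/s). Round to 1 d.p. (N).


Convert: P = 1285 kW = 1285000 W
V = 83 / 3.6 = 23.0556 m/s
TE = 1285000 / 23.0556
TE = 55734.9 N

55734.9


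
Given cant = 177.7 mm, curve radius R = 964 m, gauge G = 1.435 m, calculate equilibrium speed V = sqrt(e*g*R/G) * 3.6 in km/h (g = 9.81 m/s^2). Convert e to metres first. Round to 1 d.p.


Convert cant: e = 177.7 mm = 0.1777 m
V_ms = sqrt(0.1777 * 9.81 * 964 / 1.435)
V_ms = sqrt(1171.066528) = 34.2208 m/s
V = 34.2208 * 3.6 = 123.2 km/h

123.2


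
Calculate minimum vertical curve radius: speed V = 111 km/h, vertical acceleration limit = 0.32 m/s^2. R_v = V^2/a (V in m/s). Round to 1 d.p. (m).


Convert speed: V = 111 / 3.6 = 30.8333 m/s
V^2 = 950.6944 m^2/s^2
R_v = 950.6944 / 0.32
R_v = 2970.9 m

2970.9


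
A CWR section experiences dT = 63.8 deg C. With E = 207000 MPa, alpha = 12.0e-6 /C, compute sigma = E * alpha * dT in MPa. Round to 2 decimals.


sigma = E * alpha * dT
sigma = 207000 * 12.0e-6 * 63.8
sigma = 2.484 * 63.8
sigma = 158.48 MPa

158.48


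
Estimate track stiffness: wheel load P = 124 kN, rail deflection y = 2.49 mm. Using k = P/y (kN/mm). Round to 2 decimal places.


Track stiffness k = P / y
k = 124 / 2.49
k = 49.80 kN/mm

49.80


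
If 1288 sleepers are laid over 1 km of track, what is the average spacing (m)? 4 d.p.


Spacing = 1000 m / number of sleepers
Spacing = 1000 / 1288
Spacing = 0.7764 m

0.7764


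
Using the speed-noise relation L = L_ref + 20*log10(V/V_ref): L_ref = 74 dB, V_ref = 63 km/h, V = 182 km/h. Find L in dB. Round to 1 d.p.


V/V_ref = 182 / 63 = 2.888889
log10(2.888889) = 0.460731
20 * 0.460731 = 9.2146
L = 74 + 9.2146 = 83.2 dB

83.2


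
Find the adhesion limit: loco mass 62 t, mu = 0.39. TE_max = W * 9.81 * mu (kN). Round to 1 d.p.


TE_max = W * g * mu
TE_max = 62 * 9.81 * 0.39
TE_max = 608.22 * 0.39
TE_max = 237.2 kN

237.2


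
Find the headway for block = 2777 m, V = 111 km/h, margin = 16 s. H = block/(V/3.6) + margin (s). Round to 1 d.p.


V = 111 / 3.6 = 30.8333 m/s
Block traversal time = 2777 / 30.8333 = 90.0649 s
Headway = 90.0649 + 16
Headway = 106.1 s

106.1


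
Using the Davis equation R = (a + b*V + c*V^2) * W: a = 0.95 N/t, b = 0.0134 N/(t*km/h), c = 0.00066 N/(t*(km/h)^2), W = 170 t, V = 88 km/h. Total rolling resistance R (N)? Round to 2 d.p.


b*V = 0.0134 * 88 = 1.1792
c*V^2 = 0.00066 * 7744 = 5.11104
R_per_t = 0.95 + 1.1792 + 5.11104 = 7.24024 N/t
R_total = 7.24024 * 170 = 1230.84 N

1230.84


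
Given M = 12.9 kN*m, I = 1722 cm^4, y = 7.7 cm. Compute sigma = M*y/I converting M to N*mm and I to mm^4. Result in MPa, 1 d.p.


Convert units:
M = 12.9 kN*m = 12900000 N*mm
y = 7.7 cm = 77 mm
I = 1722 cm^4 = 17220000 mm^4
sigma = 12900000 * 77 / 17220000
sigma = 57.7 MPa

57.7


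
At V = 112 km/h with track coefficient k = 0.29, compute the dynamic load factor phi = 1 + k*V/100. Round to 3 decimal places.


phi = 1 + k * V / 100
phi = 1 + 0.29 * 112 / 100
phi = 1 + 0.3248
phi = 1.325

1.325


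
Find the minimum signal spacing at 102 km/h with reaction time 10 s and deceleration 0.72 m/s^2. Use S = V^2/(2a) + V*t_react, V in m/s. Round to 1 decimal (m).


V = 102 / 3.6 = 28.3333 m/s
Braking distance = 28.3333^2 / (2*0.72) = 557.4846 m
Sighting distance = 28.3333 * 10 = 283.3333 m
S = 557.4846 + 283.3333 = 840.8 m

840.8


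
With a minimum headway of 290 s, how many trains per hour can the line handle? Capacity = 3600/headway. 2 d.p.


Capacity = 3600 / headway
Capacity = 3600 / 290
Capacity = 12.41 trains/hour

12.41


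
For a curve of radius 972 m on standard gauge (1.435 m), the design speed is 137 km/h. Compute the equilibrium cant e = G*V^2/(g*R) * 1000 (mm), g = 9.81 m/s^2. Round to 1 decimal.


Convert speed: V = 137 / 3.6 = 38.0556 m/s
Apply formula: e = 1.435 * 38.0556^2 / (9.81 * 972)
e = 1.435 * 1448.2253 / 9535.32
e = 0.217948 m = 217.9 mm

217.9


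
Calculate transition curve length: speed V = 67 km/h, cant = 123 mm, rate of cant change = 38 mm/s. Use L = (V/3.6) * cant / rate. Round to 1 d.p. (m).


Convert speed: V = 67 / 3.6 = 18.6111 m/s
L = 18.6111 * 123 / 38
L = 2289.1667 / 38
L = 60.2 m

60.2


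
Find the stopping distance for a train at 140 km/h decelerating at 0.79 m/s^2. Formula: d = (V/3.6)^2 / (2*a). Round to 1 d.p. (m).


Convert speed: V = 140 / 3.6 = 38.8889 m/s
V^2 = 1512.3457
d = 1512.3457 / (2 * 0.79)
d = 1512.3457 / 1.58
d = 957.2 m

957.2


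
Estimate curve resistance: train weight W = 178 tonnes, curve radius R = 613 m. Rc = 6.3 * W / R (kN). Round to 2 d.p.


Rc = 6.3 * W / R
Rc = 6.3 * 178 / 613
Rc = 1121.4 / 613
Rc = 1.83 kN

1.83


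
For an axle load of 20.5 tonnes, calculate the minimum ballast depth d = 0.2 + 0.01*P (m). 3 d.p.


d = 0.2 + 0.01 * 20.5
d = 0.2 + 0.205
d = 0.405 m

0.405


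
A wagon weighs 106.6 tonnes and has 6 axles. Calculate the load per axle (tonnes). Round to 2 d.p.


Load per axle = total weight / number of axles
Load = 106.6 / 6
Load = 17.77 tonnes

17.77


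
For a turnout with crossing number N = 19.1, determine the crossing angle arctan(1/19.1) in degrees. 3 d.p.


1/N = 1/19.1 = 0.052356
angle = arctan(0.052356) = 0.052308 rad
angle = 0.052308 * 180/pi = 2.997 degrees

2.997


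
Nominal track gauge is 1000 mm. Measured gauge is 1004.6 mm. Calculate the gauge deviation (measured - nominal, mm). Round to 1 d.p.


Deviation = measured - nominal
Deviation = 1004.6 - 1000
Deviation = 4.6 mm

4.6


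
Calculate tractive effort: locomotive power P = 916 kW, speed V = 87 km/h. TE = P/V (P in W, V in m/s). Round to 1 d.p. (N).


Convert: P = 916 kW = 916000 W
V = 87 / 3.6 = 24.1667 m/s
TE = 916000 / 24.1667
TE = 37903.4 N

37903.4


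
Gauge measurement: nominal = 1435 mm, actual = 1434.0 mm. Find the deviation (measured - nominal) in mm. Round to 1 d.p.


Deviation = measured - nominal
Deviation = 1434.0 - 1435
Deviation = -1.0 mm

-1.0


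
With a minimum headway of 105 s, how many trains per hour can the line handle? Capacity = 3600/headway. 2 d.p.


Capacity = 3600 / headway
Capacity = 3600 / 105
Capacity = 34.29 trains/hour

34.29


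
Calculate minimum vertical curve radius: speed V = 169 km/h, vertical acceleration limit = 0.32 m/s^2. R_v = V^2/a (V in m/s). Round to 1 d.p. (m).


Convert speed: V = 169 / 3.6 = 46.9444 m/s
V^2 = 2203.7809 m^2/s^2
R_v = 2203.7809 / 0.32
R_v = 6886.8 m

6886.8


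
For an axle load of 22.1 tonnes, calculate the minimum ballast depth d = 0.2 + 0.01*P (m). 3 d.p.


d = 0.2 + 0.01 * 22.1
d = 0.2 + 0.221
d = 0.421 m

0.421


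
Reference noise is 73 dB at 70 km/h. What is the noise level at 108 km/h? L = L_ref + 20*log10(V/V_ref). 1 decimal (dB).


V/V_ref = 108 / 70 = 1.542857
log10(1.542857) = 0.188326
20 * 0.188326 = 3.7665
L = 73 + 3.7665 = 76.8 dB

76.8


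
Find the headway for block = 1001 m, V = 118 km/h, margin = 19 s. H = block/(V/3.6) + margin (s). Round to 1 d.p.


V = 118 / 3.6 = 32.7778 m/s
Block traversal time = 1001 / 32.7778 = 30.539 s
Headway = 30.539 + 19
Headway = 49.5 s

49.5


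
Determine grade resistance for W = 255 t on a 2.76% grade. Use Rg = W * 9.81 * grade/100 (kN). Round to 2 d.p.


Rg = W * 9.81 * grade / 100
Rg = 255 * 9.81 * 2.76 / 100
Rg = 2501.55 * 0.0276
Rg = 69.04 kN

69.04


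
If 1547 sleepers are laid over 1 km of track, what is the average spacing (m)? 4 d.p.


Spacing = 1000 m / number of sleepers
Spacing = 1000 / 1547
Spacing = 0.6464 m

0.6464


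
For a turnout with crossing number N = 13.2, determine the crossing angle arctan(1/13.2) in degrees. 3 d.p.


1/N = 1/13.2 = 0.075758
angle = arctan(0.075758) = 0.075613 rad
angle = 0.075613 * 180/pi = 4.332 degrees

4.332


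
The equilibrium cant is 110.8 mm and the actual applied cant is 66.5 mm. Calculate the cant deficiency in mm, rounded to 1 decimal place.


Cant deficiency = equilibrium cant - actual cant
CD = 110.8 - 66.5
CD = 44.3 mm

44.3


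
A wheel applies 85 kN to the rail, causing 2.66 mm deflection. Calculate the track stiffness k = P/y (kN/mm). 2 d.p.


Track stiffness k = P / y
k = 85 / 2.66
k = 31.95 kN/mm

31.95


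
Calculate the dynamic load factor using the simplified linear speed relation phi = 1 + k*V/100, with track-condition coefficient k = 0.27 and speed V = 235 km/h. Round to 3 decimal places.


phi = 1 + k * V / 100
phi = 1 + 0.27 * 235 / 100
phi = 1 + 0.6345
phi = 1.635

1.635


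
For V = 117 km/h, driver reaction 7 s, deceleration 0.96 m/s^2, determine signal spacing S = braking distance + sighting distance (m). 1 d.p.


V = 117 / 3.6 = 32.5 m/s
Braking distance = 32.5^2 / (2*0.96) = 550.1302 m
Sighting distance = 32.5 * 7 = 227.5 m
S = 550.1302 + 227.5 = 777.6 m

777.6


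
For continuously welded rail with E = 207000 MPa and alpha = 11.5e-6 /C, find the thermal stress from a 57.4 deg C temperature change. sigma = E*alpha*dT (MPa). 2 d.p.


sigma = E * alpha * dT
sigma = 207000 * 11.5e-6 * 57.4
sigma = 2.3805 * 57.4
sigma = 136.64 MPa

136.64


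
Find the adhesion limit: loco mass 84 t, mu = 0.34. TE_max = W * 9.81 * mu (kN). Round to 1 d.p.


TE_max = W * g * mu
TE_max = 84 * 9.81 * 0.34
TE_max = 824.04 * 0.34
TE_max = 280.2 kN

280.2


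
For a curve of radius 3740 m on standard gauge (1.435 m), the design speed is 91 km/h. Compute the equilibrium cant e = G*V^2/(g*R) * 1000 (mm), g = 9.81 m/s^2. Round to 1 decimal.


Convert speed: V = 91 / 3.6 = 25.2778 m/s
Apply formula: e = 1.435 * 25.2778^2 / (9.81 * 3740)
e = 1.435 * 638.966 / 36689.4
e = 0.024991 m = 25.0 mm

25.0


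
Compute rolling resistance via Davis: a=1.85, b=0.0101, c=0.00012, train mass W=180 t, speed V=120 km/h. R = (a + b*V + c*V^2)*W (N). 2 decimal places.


b*V = 0.0101 * 120 = 1.212
c*V^2 = 0.00012 * 14400 = 1.728
R_per_t = 1.85 + 1.212 + 1.728 = 4.79 N/t
R_total = 4.79 * 180 = 862.20 N

862.20


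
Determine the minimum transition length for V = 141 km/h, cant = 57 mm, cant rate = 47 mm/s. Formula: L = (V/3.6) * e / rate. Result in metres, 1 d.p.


Convert speed: V = 141 / 3.6 = 39.1667 m/s
L = 39.1667 * 57 / 47
L = 2232.5 / 47
L = 47.5 m

47.5


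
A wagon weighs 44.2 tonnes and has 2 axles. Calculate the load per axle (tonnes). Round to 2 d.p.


Load per axle = total weight / number of axles
Load = 44.2 / 2
Load = 22.10 tonnes

22.10


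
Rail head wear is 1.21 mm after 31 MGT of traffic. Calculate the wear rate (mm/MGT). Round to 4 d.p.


Wear rate = total wear / cumulative tonnage
Rate = 1.21 / 31
Rate = 0.0390 mm/MGT

0.0390


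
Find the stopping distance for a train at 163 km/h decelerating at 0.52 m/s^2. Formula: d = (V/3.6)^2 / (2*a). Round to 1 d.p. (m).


Convert speed: V = 163 / 3.6 = 45.2778 m/s
V^2 = 2050.0772
d = 2050.0772 / (2 * 0.52)
d = 2050.0772 / 1.04
d = 1971.2 m

1971.2


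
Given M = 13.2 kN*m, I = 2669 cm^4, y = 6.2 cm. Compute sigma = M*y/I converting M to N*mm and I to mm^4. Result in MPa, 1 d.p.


Convert units:
M = 13.2 kN*m = 13200000 N*mm
y = 6.2 cm = 62 mm
I = 2669 cm^4 = 26690000 mm^4
sigma = 13200000 * 62 / 26690000
sigma = 30.7 MPa

30.7


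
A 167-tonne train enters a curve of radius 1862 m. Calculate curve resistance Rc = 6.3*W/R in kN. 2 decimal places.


Rc = 6.3 * W / R
Rc = 6.3 * 167 / 1862
Rc = 1052.1 / 1862
Rc = 0.57 kN

0.57


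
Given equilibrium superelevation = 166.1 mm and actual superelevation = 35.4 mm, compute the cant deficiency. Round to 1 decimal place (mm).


Cant deficiency = equilibrium cant - actual cant
CD = 166.1 - 35.4
CD = 130.7 mm

130.7


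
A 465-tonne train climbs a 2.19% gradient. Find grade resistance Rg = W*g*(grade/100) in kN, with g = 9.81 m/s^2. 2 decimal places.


Rg = W * 9.81 * grade / 100
Rg = 465 * 9.81 * 2.19 / 100
Rg = 4561.65 * 0.0219
Rg = 99.90 kN

99.90


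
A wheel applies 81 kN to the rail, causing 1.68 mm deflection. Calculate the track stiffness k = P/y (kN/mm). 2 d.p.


Track stiffness k = P / y
k = 81 / 1.68
k = 48.21 kN/mm

48.21


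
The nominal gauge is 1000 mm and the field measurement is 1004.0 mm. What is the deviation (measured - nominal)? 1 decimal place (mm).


Deviation = measured - nominal
Deviation = 1004.0 - 1000
Deviation = 4.0 mm

4.0


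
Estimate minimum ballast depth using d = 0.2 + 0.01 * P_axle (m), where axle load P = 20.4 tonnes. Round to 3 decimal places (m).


d = 0.2 + 0.01 * 20.4
d = 0.2 + 0.204
d = 0.404 m

0.404


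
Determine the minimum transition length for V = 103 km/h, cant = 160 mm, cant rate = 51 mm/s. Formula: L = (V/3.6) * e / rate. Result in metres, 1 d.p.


Convert speed: V = 103 / 3.6 = 28.6111 m/s
L = 28.6111 * 160 / 51
L = 4577.7778 / 51
L = 89.8 m

89.8


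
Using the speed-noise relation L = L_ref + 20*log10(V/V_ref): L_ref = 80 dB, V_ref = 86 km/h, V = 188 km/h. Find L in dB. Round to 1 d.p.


V/V_ref = 188 / 86 = 2.186047
log10(2.186047) = 0.339659
20 * 0.339659 = 6.7932
L = 80 + 6.7932 = 86.8 dB

86.8


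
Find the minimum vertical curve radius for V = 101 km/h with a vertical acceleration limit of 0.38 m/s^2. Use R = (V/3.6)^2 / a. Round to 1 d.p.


Convert speed: V = 101 / 3.6 = 28.0556 m/s
V^2 = 787.1142 m^2/s^2
R_v = 787.1142 / 0.38
R_v = 2071.4 m

2071.4


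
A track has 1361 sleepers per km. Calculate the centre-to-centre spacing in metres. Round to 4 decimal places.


Spacing = 1000 m / number of sleepers
Spacing = 1000 / 1361
Spacing = 0.7348 m

0.7348


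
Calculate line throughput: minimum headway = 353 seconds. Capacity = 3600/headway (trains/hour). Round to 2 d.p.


Capacity = 3600 / headway
Capacity = 3600 / 353
Capacity = 10.20 trains/hour

10.20


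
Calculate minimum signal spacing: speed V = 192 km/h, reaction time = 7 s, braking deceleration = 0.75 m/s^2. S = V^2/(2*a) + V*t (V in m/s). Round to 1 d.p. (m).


V = 192 / 3.6 = 53.3333 m/s
Braking distance = 53.3333^2 / (2*0.75) = 1896.2963 m
Sighting distance = 53.3333 * 7 = 373.3333 m
S = 1896.2963 + 373.3333 = 2269.6 m

2269.6


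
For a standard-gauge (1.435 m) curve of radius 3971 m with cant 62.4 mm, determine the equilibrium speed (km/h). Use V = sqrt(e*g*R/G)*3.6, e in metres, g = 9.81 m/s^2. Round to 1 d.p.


Convert cant: e = 62.4 mm = 0.0624 m
V_ms = sqrt(0.0624 * 9.81 * 3971 / 1.435)
V_ms = sqrt(1693.953884) = 41.1577 m/s
V = 41.1577 * 3.6 = 148.2 km/h

148.2


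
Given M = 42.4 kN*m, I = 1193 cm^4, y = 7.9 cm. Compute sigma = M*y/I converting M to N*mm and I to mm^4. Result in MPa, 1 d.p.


Convert units:
M = 42.4 kN*m = 42400000 N*mm
y = 7.9 cm = 79 mm
I = 1193 cm^4 = 11930000 mm^4
sigma = 42400000 * 79 / 11930000
sigma = 280.8 MPa

280.8


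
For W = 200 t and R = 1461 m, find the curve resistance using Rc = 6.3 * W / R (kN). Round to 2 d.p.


Rc = 6.3 * W / R
Rc = 6.3 * 200 / 1461
Rc = 1260.0 / 1461
Rc = 0.86 kN

0.86


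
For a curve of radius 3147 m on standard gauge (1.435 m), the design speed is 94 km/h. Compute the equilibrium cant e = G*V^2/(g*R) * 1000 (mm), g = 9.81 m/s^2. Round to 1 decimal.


Convert speed: V = 94 / 3.6 = 26.1111 m/s
Apply formula: e = 1.435 * 26.1111^2 / (9.81 * 3147)
e = 1.435 * 681.7901 / 30872.07
e = 0.031691 m = 31.7 mm

31.7


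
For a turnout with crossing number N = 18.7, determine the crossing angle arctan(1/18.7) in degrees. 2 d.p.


1/N = 1/18.7 = 0.053476
angle = arctan(0.053476) = 0.053425 rad
angle = 0.053425 * 180/pi = 3.06 degrees

3.06


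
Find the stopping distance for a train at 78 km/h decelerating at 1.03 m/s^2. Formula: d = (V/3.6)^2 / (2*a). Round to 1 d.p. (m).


Convert speed: V = 78 / 3.6 = 21.6667 m/s
V^2 = 469.4444
d = 469.4444 / (2 * 1.03)
d = 469.4444 / 2.06
d = 227.9 m

227.9


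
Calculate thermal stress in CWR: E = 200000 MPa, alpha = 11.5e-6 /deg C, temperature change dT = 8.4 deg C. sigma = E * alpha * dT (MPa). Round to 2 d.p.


sigma = E * alpha * dT
sigma = 200000 * 11.5e-6 * 8.4
sigma = 2.3 * 8.4
sigma = 19.32 MPa

19.32


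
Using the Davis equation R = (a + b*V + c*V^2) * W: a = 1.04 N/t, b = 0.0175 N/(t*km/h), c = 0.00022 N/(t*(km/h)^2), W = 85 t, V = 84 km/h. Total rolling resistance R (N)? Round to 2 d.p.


b*V = 0.0175 * 84 = 1.47
c*V^2 = 0.00022 * 7056 = 1.55232
R_per_t = 1.04 + 1.47 + 1.55232 = 4.06232 N/t
R_total = 4.06232 * 85 = 345.30 N

345.30


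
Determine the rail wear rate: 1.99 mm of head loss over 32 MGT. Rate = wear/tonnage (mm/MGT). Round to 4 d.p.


Wear rate = total wear / cumulative tonnage
Rate = 1.99 / 32
Rate = 0.0622 mm/MGT

0.0622


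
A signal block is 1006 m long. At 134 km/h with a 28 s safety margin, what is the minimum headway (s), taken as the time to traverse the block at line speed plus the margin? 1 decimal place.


V = 134 / 3.6 = 37.2222 m/s
Block traversal time = 1006 / 37.2222 = 27.0269 s
Headway = 27.0269 + 28
Headway = 55.0 s

55.0


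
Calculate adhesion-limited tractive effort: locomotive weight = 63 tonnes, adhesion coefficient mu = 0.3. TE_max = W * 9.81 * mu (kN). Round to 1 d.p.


TE_max = W * g * mu
TE_max = 63 * 9.81 * 0.3
TE_max = 618.03 * 0.3
TE_max = 185.4 kN

185.4


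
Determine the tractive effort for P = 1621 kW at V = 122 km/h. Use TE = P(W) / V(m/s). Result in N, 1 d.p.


Convert: P = 1621 kW = 1621000 W
V = 122 / 3.6 = 33.8889 m/s
TE = 1621000 / 33.8889
TE = 47832.8 N

47832.8


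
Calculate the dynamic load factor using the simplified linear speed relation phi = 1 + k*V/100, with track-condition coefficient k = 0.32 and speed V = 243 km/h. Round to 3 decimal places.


phi = 1 + k * V / 100
phi = 1 + 0.32 * 243 / 100
phi = 1 + 0.7776
phi = 1.778

1.778


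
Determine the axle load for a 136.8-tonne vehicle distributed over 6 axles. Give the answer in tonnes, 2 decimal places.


Load per axle = total weight / number of axles
Load = 136.8 / 6
Load = 22.80 tonnes

22.80


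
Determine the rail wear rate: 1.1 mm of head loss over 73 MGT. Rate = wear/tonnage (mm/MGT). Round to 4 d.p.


Wear rate = total wear / cumulative tonnage
Rate = 1.1 / 73
Rate = 0.0151 mm/MGT

0.0151


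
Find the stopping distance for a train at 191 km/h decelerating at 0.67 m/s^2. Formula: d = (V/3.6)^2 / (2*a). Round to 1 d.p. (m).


Convert speed: V = 191 / 3.6 = 53.0556 m/s
V^2 = 2814.892
d = 2814.892 / (2 * 0.67)
d = 2814.892 / 1.34
d = 2100.7 m

2100.7


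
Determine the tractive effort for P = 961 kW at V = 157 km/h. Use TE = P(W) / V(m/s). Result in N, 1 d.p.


Convert: P = 961 kW = 961000 W
V = 157 / 3.6 = 43.6111 m/s
TE = 961000 / 43.6111
TE = 22035.7 N

22035.7


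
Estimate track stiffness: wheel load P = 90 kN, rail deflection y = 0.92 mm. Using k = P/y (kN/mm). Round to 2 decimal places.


Track stiffness k = P / y
k = 90 / 0.92
k = 97.83 kN/mm

97.83


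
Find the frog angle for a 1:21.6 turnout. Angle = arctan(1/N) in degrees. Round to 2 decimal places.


1/N = 1/21.6 = 0.046296
angle = arctan(0.046296) = 0.046263 rad
angle = 0.046263 * 180/pi = 2.65 degrees

2.65


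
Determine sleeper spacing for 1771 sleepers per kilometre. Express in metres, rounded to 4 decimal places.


Spacing = 1000 m / number of sleepers
Spacing = 1000 / 1771
Spacing = 0.5647 m

0.5647


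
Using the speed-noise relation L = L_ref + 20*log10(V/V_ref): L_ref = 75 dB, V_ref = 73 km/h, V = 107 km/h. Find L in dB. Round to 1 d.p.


V/V_ref = 107 / 73 = 1.465753
log10(1.465753) = 0.166061
20 * 0.166061 = 3.3212
L = 75 + 3.3212 = 78.3 dB

78.3


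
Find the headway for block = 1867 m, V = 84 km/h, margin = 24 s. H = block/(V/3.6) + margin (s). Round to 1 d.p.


V = 84 / 3.6 = 23.3333 m/s
Block traversal time = 1867 / 23.3333 = 80.0143 s
Headway = 80.0143 + 24
Headway = 104.0 s

104.0


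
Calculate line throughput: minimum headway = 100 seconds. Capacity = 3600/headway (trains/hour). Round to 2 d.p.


Capacity = 3600 / headway
Capacity = 3600 / 100
Capacity = 36.00 trains/hour

36.00


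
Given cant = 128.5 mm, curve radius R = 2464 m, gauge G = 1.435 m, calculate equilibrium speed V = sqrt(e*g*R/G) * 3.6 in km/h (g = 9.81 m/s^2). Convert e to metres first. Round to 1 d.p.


Convert cant: e = 128.5 mm = 0.1285 m
V_ms = sqrt(0.1285 * 9.81 * 2464 / 1.435)
V_ms = sqrt(2164.516683) = 46.5244 m/s
V = 46.5244 * 3.6 = 167.5 km/h

167.5


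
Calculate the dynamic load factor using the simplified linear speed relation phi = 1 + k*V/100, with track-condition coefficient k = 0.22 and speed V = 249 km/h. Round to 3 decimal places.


phi = 1 + k * V / 100
phi = 1 + 0.22 * 249 / 100
phi = 1 + 0.5478
phi = 1.548

1.548


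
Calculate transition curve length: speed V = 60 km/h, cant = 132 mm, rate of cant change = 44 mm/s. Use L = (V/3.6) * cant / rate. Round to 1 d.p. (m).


Convert speed: V = 60 / 3.6 = 16.6667 m/s
L = 16.6667 * 132 / 44
L = 2200.0 / 44
L = 50.0 m

50.0


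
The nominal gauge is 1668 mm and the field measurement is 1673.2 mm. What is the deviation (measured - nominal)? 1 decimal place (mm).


Deviation = measured - nominal
Deviation = 1673.2 - 1668
Deviation = 5.2 mm

5.2


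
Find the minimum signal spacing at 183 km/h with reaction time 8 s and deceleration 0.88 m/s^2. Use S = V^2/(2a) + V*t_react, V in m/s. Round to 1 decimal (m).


V = 183 / 3.6 = 50.8333 m/s
Braking distance = 50.8333^2 / (2*0.88) = 1468.1976 m
Sighting distance = 50.8333 * 8 = 406.6667 m
S = 1468.1976 + 406.6667 = 1874.9 m

1874.9


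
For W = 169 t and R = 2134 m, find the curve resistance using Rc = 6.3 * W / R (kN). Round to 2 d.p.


Rc = 6.3 * W / R
Rc = 6.3 * 169 / 2134
Rc = 1064.7 / 2134
Rc = 0.50 kN

0.50


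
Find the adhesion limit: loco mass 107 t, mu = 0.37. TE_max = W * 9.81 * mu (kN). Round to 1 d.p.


TE_max = W * g * mu
TE_max = 107 * 9.81 * 0.37
TE_max = 1049.67 * 0.37
TE_max = 388.4 kN

388.4


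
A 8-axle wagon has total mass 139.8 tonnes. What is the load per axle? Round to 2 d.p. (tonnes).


Load per axle = total weight / number of axles
Load = 139.8 / 8
Load = 17.48 tonnes

17.48


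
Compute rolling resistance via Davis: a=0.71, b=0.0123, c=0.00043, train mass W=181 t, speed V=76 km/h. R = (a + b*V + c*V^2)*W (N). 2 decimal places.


b*V = 0.0123 * 76 = 0.9348
c*V^2 = 0.00043 * 5776 = 2.48368
R_per_t = 0.71 + 0.9348 + 2.48368 = 4.12848 N/t
R_total = 4.12848 * 181 = 747.25 N

747.25


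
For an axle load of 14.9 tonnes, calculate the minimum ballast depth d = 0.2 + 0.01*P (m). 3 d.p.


d = 0.2 + 0.01 * 14.9
d = 0.2 + 0.149
d = 0.349 m

0.349


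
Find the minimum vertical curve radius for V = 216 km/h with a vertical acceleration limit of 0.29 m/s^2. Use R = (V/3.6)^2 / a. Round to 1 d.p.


Convert speed: V = 216 / 3.6 = 60.0 m/s
V^2 = 3600.0 m^2/s^2
R_v = 3600.0 / 0.29
R_v = 12413.8 m

12413.8


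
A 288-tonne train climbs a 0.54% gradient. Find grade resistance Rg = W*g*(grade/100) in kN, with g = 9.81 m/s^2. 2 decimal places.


Rg = W * 9.81 * grade / 100
Rg = 288 * 9.81 * 0.54 / 100
Rg = 2825.28 * 0.0054
Rg = 15.26 kN

15.26


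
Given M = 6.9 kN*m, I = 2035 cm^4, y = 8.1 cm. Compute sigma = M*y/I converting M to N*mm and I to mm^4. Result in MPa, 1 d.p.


Convert units:
M = 6.9 kN*m = 6900000 N*mm
y = 8.1 cm = 81 mm
I = 2035 cm^4 = 20350000 mm^4
sigma = 6900000 * 81 / 20350000
sigma = 27.5 MPa

27.5


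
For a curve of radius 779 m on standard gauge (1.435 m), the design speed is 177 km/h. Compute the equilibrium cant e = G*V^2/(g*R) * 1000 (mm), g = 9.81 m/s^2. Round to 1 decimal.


Convert speed: V = 177 / 3.6 = 49.1667 m/s
Apply formula: e = 1.435 * 49.1667^2 / (9.81 * 779)
e = 1.435 * 2417.3611 / 7641.99
e = 0.453928 m = 453.9 mm

453.9


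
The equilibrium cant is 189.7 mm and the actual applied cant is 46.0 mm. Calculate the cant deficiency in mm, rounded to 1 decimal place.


Cant deficiency = equilibrium cant - actual cant
CD = 189.7 - 46.0
CD = 143.7 mm

143.7


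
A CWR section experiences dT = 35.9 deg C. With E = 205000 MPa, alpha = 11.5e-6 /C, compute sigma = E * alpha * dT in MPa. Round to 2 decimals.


sigma = E * alpha * dT
sigma = 205000 * 11.5e-6 * 35.9
sigma = 2.3575 * 35.9
sigma = 84.63 MPa

84.63


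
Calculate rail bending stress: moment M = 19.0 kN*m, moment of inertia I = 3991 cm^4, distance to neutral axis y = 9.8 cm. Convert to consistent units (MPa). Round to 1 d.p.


Convert units:
M = 19.0 kN*m = 19000000 N*mm
y = 9.8 cm = 98 mm
I = 3991 cm^4 = 39910000 mm^4
sigma = 19000000 * 98 / 39910000
sigma = 46.7 MPa

46.7


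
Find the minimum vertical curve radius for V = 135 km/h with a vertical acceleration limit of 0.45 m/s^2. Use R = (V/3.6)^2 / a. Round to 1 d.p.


Convert speed: V = 135 / 3.6 = 37.5 m/s
V^2 = 1406.25 m^2/s^2
R_v = 1406.25 / 0.45
R_v = 3125.0 m

3125.0


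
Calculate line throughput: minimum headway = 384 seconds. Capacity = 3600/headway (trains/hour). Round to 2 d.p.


Capacity = 3600 / headway
Capacity = 3600 / 384
Capacity = 9.38 trains/hour

9.38


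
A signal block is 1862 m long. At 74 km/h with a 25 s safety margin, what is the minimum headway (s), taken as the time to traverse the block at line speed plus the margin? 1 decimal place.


V = 74 / 3.6 = 20.5556 m/s
Block traversal time = 1862 / 20.5556 = 90.5838 s
Headway = 90.5838 + 25
Headway = 115.6 s

115.6


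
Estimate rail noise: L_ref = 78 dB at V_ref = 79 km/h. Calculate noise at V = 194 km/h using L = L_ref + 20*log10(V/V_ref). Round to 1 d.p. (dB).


V/V_ref = 194 / 79 = 2.455696
log10(2.455696) = 0.390175
20 * 0.390175 = 7.8035
L = 78 + 7.8035 = 85.8 dB

85.8


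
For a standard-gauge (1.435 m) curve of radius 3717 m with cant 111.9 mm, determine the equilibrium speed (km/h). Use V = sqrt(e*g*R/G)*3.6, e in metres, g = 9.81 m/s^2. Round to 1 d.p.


Convert cant: e = 111.9 mm = 0.1119 m
V_ms = sqrt(0.1119 * 9.81 * 3717 / 1.435)
V_ms = sqrt(2843.411751) = 53.3237 m/s
V = 53.3237 * 3.6 = 192.0 km/h

192.0


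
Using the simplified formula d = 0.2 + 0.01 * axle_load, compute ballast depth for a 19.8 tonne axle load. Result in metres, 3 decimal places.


d = 0.2 + 0.01 * 19.8
d = 0.2 + 0.198
d = 0.398 m

0.398


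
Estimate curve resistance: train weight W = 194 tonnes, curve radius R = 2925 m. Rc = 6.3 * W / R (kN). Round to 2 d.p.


Rc = 6.3 * W / R
Rc = 6.3 * 194 / 2925
Rc = 1222.2 / 2925
Rc = 0.42 kN

0.42


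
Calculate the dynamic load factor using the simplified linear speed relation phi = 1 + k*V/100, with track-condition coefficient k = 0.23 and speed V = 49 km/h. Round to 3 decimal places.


phi = 1 + k * V / 100
phi = 1 + 0.23 * 49 / 100
phi = 1 + 0.1127
phi = 1.113

1.113


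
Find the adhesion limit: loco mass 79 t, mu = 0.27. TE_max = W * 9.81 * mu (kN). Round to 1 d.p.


TE_max = W * g * mu
TE_max = 79 * 9.81 * 0.27
TE_max = 774.99 * 0.27
TE_max = 209.2 kN

209.2


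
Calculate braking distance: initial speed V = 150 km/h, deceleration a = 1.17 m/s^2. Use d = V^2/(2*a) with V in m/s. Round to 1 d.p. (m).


Convert speed: V = 150 / 3.6 = 41.6667 m/s
V^2 = 1736.1111
d = 1736.1111 / (2 * 1.17)
d = 1736.1111 / 2.34
d = 741.9 m

741.9


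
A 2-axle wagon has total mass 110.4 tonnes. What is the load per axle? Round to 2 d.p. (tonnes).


Load per axle = total weight / number of axles
Load = 110.4 / 2
Load = 55.20 tonnes

55.20


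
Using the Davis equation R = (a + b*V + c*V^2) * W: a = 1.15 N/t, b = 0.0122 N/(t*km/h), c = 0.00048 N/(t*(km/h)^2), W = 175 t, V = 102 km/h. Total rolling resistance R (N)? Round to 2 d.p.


b*V = 0.0122 * 102 = 1.2444
c*V^2 = 0.00048 * 10404 = 4.99392
R_per_t = 1.15 + 1.2444 + 4.99392 = 7.38832 N/t
R_total = 7.38832 * 175 = 1292.96 N

1292.96


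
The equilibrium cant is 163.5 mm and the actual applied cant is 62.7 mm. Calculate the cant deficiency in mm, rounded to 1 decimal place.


Cant deficiency = equilibrium cant - actual cant
CD = 163.5 - 62.7
CD = 100.8 mm

100.8


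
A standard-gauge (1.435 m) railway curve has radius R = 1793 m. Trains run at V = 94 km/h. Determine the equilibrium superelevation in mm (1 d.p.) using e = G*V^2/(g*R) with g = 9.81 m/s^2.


Convert speed: V = 94 / 3.6 = 26.1111 m/s
Apply formula: e = 1.435 * 26.1111^2 / (9.81 * 1793)
e = 1.435 * 681.7901 / 17589.33
e = 0.055623 m = 55.6 mm

55.6


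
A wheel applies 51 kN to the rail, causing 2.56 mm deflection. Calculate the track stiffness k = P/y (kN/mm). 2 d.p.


Track stiffness k = P / y
k = 51 / 2.56
k = 19.92 kN/mm

19.92


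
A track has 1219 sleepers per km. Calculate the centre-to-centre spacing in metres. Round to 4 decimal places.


Spacing = 1000 m / number of sleepers
Spacing = 1000 / 1219
Spacing = 0.8203 m

0.8203


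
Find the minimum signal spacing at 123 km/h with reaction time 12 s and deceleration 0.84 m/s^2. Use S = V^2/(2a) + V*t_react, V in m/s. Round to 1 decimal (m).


V = 123 / 3.6 = 34.1667 m/s
Braking distance = 34.1667^2 / (2*0.84) = 694.8578 m
Sighting distance = 34.1667 * 12 = 410.0 m
S = 694.8578 + 410.0 = 1104.9 m

1104.9


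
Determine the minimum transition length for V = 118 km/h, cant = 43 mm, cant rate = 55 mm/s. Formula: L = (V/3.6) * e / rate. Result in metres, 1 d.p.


Convert speed: V = 118 / 3.6 = 32.7778 m/s
L = 32.7778 * 43 / 55
L = 1409.4444 / 55
L = 25.6 m

25.6


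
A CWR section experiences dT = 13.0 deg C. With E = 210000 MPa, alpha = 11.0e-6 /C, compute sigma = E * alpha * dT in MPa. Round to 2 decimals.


sigma = E * alpha * dT
sigma = 210000 * 11.0e-6 * 13.0
sigma = 2.31 * 13.0
sigma = 30.03 MPa

30.03


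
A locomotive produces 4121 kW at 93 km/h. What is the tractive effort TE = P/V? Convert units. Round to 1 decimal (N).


Convert: P = 4121 kW = 4121000 W
V = 93 / 3.6 = 25.8333 m/s
TE = 4121000 / 25.8333
TE = 159522.6 N

159522.6


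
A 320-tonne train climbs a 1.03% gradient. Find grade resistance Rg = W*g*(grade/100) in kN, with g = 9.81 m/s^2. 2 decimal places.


Rg = W * 9.81 * grade / 100
Rg = 320 * 9.81 * 1.03 / 100
Rg = 3139.2 * 0.0103
Rg = 32.33 kN

32.33


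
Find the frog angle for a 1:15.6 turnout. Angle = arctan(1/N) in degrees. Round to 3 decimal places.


1/N = 1/15.6 = 0.064103
angle = arctan(0.064103) = 0.064015 rad
angle = 0.064015 * 180/pi = 3.668 degrees

3.668


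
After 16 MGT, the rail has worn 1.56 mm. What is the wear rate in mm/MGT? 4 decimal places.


Wear rate = total wear / cumulative tonnage
Rate = 1.56 / 16
Rate = 0.0975 mm/MGT

0.0975


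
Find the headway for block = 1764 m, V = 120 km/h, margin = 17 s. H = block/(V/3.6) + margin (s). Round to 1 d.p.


V = 120 / 3.6 = 33.3333 m/s
Block traversal time = 1764 / 33.3333 = 52.92 s
Headway = 52.92 + 17
Headway = 69.9 s

69.9


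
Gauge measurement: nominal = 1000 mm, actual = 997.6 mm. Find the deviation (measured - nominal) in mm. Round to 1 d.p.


Deviation = measured - nominal
Deviation = 997.6 - 1000
Deviation = -2.4 mm

-2.4


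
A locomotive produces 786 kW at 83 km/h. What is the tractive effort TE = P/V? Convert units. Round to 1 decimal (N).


Convert: P = 786 kW = 786000 W
V = 83 / 3.6 = 23.0556 m/s
TE = 786000 / 23.0556
TE = 34091.6 N

34091.6


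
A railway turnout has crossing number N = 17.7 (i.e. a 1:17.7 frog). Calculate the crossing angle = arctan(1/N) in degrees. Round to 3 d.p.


1/N = 1/17.7 = 0.056497
angle = arctan(0.056497) = 0.056437 rad
angle = 0.056437 * 180/pi = 3.234 degrees

3.234


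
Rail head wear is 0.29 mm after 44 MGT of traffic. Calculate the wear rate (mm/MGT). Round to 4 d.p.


Wear rate = total wear / cumulative tonnage
Rate = 0.29 / 44
Rate = 0.0066 mm/MGT

0.0066


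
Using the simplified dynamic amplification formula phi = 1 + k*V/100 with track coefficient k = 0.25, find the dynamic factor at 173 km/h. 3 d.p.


phi = 1 + k * V / 100
phi = 1 + 0.25 * 173 / 100
phi = 1 + 0.4325
phi = 1.433

1.433


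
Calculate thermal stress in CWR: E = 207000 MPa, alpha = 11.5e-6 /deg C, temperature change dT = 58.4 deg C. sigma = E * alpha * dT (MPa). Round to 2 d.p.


sigma = E * alpha * dT
sigma = 207000 * 11.5e-6 * 58.4
sigma = 2.3805 * 58.4
sigma = 139.02 MPa

139.02


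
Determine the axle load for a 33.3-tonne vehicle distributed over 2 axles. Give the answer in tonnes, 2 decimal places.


Load per axle = total weight / number of axles
Load = 33.3 / 2
Load = 16.65 tonnes

16.65


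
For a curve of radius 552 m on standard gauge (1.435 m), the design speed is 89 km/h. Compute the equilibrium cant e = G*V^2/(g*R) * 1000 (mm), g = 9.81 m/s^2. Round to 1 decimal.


Convert speed: V = 89 / 3.6 = 24.7222 m/s
Apply formula: e = 1.435 * 24.7222^2 / (9.81 * 552)
e = 1.435 * 611.1883 / 5415.12
e = 0.161964 m = 162.0 mm

162.0


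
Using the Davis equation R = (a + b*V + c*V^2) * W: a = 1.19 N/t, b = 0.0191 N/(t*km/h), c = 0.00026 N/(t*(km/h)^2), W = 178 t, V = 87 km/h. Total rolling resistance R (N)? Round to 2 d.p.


b*V = 0.0191 * 87 = 1.6617
c*V^2 = 0.00026 * 7569 = 1.96794
R_per_t = 1.19 + 1.6617 + 1.96794 = 4.81964 N/t
R_total = 4.81964 * 178 = 857.90 N

857.90


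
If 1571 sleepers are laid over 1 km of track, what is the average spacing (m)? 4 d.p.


Spacing = 1000 m / number of sleepers
Spacing = 1000 / 1571
Spacing = 0.6365 m

0.6365


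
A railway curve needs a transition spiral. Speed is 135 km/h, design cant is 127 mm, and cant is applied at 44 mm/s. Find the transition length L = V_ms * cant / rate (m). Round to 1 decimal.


Convert speed: V = 135 / 3.6 = 37.5 m/s
L = 37.5 * 127 / 44
L = 4762.5 / 44
L = 108.2 m

108.2


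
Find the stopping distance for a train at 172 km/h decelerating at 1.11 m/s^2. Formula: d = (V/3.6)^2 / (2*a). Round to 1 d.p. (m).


Convert speed: V = 172 / 3.6 = 47.7778 m/s
V^2 = 2282.716
d = 2282.716 / (2 * 1.11)
d = 2282.716 / 2.22
d = 1028.3 m

1028.3
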